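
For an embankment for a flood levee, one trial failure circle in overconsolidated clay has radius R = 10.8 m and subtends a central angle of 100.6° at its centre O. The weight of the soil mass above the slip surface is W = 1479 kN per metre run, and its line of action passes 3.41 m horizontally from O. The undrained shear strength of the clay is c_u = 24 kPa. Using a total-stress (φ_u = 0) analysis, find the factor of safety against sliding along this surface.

FS = 0.97

Taking moments about the centre O, the resisting moment is provided by the undrained shear strength acting along the arc:
Arc length L_a = R·θ = 10.8·(100.6°·π/180) = 10.8·1.7558 = 18.96 m
M_R = c_u·L_a·R = 24·18.96·10.8 = 4915.1 kN·m/m
M_D = W·d = 1479·3.41 = 5043.4 kN·m/m
FS = M_R / M_D = 4915.1 / 5043.4 = 0.975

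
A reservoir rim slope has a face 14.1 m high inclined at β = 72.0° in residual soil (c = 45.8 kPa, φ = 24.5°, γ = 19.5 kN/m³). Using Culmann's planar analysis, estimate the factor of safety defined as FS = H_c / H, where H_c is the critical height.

H_c = (4c/γ) · sinβ cosφ / [1 − cos(β − φ)]
    = (4·45.8/19.5) · sin72.0°·cos24.5° / [1 − cos47.5°]
    = 9.395 · 0.8654 / 0.3244 = 25.06 m
FS = H_c / H = 25.06 / 14.1 = 1.777

FS = 1.78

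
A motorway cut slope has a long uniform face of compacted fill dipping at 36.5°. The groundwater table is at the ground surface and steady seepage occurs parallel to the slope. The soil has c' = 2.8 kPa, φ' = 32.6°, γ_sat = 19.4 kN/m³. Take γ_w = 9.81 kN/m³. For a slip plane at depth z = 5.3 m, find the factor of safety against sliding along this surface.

FS = 0.48

With seepage parallel to the slope and the water table at the surface, the effective normal stress on the slip plane uses the buoyant unit weight γ' = γ_sat − γ_w while the driving shear stress uses γ_sat:
FS = [c' + γ' z cos²β tanφ'] / [γ_sat z sinβ cosβ]
γ' = 19.4 − 9.81 = 9.59 kN/m³
Numerator = 2.8 + 9.59·5.3·cos²36.5°·tan32.6° = 2.8 + 9.59·5.3·0.6462·0.6395 = 23.804 kPa
Denominator = 19.4·5.3·sin36.5°·cos36.5° = 19.4·5.3·0.5948·0.8039 = 49.164 kPa
FS = 23.804 / 49.164 = 0.484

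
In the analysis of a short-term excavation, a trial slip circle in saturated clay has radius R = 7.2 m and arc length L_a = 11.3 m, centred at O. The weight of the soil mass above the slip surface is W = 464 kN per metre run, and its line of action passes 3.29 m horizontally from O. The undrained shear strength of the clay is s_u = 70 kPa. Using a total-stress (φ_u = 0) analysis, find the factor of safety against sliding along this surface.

FS = 3.73

Taking moments about the centre O, the resisting moment is provided by the undrained shear strength acting along the arc:
M_R = s_u·L_a·R = 70·11.30·7.2 = 5695.2 kN·m/m
M_D = W·d = 464·3.29 = 1526.6 kN·m/m
FS = M_R / M_D = 5695.2 / 1526.6 = 3.731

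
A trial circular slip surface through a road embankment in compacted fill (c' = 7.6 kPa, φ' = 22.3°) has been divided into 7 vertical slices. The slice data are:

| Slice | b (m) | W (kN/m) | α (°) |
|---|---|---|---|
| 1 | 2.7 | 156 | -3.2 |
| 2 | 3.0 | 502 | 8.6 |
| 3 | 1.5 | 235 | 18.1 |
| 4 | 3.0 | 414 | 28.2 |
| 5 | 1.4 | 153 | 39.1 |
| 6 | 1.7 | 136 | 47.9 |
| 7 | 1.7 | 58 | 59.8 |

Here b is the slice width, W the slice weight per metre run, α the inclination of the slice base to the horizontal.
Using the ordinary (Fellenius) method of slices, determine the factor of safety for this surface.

Ordinary method of slices: FS = Σ[c'·Δl_i + (W_i cosα_i)·tanφ'] / Σ W_i sinα_i, with Δl_i = b_i / cosα_i.
Slice 1: Δl = 2.7/cos(-3.2°) = 2.704 m; N'_1 = 156·cos(-3.2°) = 155.8; c'Δl = 20.55; W sinα = -8.7
Slice 2: Δl = 3.0/cos8.6° = 3.034 m; N'_2 = 502·cos8.6° = 496.4; c'Δl = 23.06; W sinα = 75.1
Slice 3: Δl = 1.5/cos18.1° = 1.578 m; N'_3 = 235·cos18.1° = 223.4; c'Δl = 11.99; W sinα = 73.0
Slice 4: Δl = 3.0/cos28.2° = 3.404 m; N'_4 = 414·cos28.2° = 364.9; c'Δl = 25.87; W sinα = 195.6
Slice 5: Δl = 1.4/cos39.1° = 1.804 m; N'_5 = 153·cos39.1° = 118.7; c'Δl = 13.71; W sinα = 96.5
Slice 6: Δl = 1.7/cos47.9° = 2.536 m; N'_6 = 136·cos47.9° = 91.2; c'Δl = 19.27; W sinα = 100.9
Slice 7: Δl = 1.7/cos59.8° = 3.380 m; N'_7 = 58·cos59.8° = 29.2; c'Δl = 25.68; W sinα = 50.1
Σc'Δl = 140.1 kN/m; ΣN' = 1479.4 kN/m; ΣW sinα = 582.5 kN/m
Resisting = 140.1 + 1479.4·tan22.3° = 140.1 + 606.8 = 746.9 kN/m
FS = 746.9 / 582.5 = 1.282

FS = 1.28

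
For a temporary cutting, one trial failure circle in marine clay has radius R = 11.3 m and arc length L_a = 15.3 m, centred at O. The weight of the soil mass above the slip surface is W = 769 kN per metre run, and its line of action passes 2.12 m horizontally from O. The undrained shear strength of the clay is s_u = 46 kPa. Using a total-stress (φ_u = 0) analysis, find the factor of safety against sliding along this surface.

FS = 4.88

Taking moments about the centre O, the resisting moment is provided by the undrained shear strength acting along the arc:
M_R = s_u·L_a·R = 46·15.30·11.3 = 7952.9 kN·m/m
M_D = W·d = 769·2.12 = 1630.3 kN·m/m
FS = M_R / M_D = 7952.9 / 1630.3 = 4.878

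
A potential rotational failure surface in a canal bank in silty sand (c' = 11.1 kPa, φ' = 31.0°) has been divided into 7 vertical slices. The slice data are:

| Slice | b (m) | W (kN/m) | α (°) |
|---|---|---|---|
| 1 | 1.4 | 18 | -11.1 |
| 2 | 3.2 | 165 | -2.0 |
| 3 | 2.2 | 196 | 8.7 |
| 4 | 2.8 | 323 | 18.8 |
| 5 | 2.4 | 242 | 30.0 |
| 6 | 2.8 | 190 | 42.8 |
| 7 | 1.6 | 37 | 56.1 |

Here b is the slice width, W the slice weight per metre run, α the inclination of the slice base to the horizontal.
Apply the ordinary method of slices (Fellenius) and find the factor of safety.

Ordinary method of slices: FS = Σ[c'·Δl_i + (W_i cosα_i)·tanφ'] / Σ W_i sinα_i, with Δl_i = b_i / cosα_i.
Slice 1: Δl = 1.4/cos(-11.1°) = 1.427 m; N'_1 = 18·cos(-11.1°) = 17.7; c'Δl = 15.84; W sinα = -3.5
Slice 2: Δl = 3.2/cos(-2.0°) = 3.202 m; N'_2 = 165·cos(-2.0°) = 164.9; c'Δl = 35.54; W sinα = -5.8
Slice 3: Δl = 2.2/cos8.7° = 2.226 m; N'_3 = 196·cos8.7° = 193.7; c'Δl = 24.70; W sinα = 29.6
Slice 4: Δl = 2.8/cos18.8° = 2.958 m; N'_4 = 323·cos18.8° = 305.8; c'Δl = 32.83; W sinα = 104.1
Slice 5: Δl = 2.4/cos30.0° = 2.771 m; N'_5 = 242·cos30.0° = 209.6; c'Δl = 30.76; W sinα = 121.0
Slice 6: Δl = 2.8/cos42.8° = 3.816 m; N'_6 = 190·cos42.8° = 139.4; c'Δl = 42.36; W sinα = 129.1
Slice 7: Δl = 1.6/cos56.1° = 2.869 m; N'_7 = 37·cos56.1° = 20.6; c'Δl = 31.84; W sinα = 30.7
Σc'Δl = 213.9 kN/m; ΣN' = 1051.7 kN/m; ΣW sinα = 405.3 kN/m
Resisting = 213.9 + 1051.7·tan31.0° = 213.9 + 631.9 = 845.8 kN/m
FS = 845.8 / 405.3 = 2.087

FS = 2.09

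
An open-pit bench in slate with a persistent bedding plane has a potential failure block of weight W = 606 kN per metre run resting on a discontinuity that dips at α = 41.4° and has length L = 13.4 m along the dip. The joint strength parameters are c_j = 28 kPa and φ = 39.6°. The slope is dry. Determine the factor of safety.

Resolving the block weight along and normal to the plane and applying the Mohr–Coulomb strength on the joint:
N' = W cosα = 606·cos41.4° = 454.6 kN/m
Driving force T = W sinα = 606·sin41.4° = 400.8 kN/m
Resisting force R = c_j·L + N'·tanφ = 28·13.4 + 454.6·tan39.6° = 375.2 + 376.1 = 751.3 kN/m
FS = R / T = 751.3 / 400.8 = 1.875

FS = 1.87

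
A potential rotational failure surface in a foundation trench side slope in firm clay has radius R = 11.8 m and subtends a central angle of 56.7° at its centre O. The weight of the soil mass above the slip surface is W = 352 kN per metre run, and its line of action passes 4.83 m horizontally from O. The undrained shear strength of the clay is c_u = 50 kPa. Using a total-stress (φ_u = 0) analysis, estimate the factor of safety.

Taking moments about the centre O, the resisting moment is provided by the undrained shear strength acting along the arc:
Arc length L_a = R·θ = 11.8·(56.7°·π/180) = 11.8·0.9896 = 11.68 m
M_R = c_u·L_a·R = 50·11.68·11.8 = 6889.6 kN·m/m
M_D = W·d = 352·4.83 = 1700.2 kN·m/m
FS = M_R / M_D = 6889.6 / 1700.2 = 4.052

FS = 4.05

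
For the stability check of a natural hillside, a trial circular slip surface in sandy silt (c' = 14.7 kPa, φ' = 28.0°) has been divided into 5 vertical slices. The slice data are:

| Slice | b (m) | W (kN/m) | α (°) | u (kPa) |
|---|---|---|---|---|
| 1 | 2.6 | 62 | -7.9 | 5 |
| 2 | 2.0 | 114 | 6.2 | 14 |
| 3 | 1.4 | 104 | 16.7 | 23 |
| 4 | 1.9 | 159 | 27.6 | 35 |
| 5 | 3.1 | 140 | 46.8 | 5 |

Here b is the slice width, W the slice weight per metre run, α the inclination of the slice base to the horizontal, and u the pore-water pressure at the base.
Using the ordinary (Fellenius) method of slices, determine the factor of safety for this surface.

FS = 1.76

Ordinary method of slices: FS = Σ[c'·Δl_i + (W_i cosα_i − u_i·Δl_i)·tanφ'] / Σ W_i sinα_i, with Δl_i = b_i / cosα_i.
Slice 1: Δl = 2.6/cos(-7.9°) = 2.625 m; N'_1 = 62·cos(-7.9°) − 5·2.625 = 48.3; c'Δl = 38.59; W sinα = -8.5
Slice 2: Δl = 2.0/cos6.2° = 2.012 m; N'_2 = 114·cos6.2° − 14·2.012 = 85.2; c'Δl = 29.57; W sinα = 12.3
Slice 3: Δl = 1.4/cos16.7° = 1.462 m; N'_3 = 104·cos16.7° − 23·1.462 = 66.0; c'Δl = 21.49; W sinα = 29.9
Slice 4: Δl = 1.9/cos27.6° = 2.144 m; N'_4 = 159·cos27.6° − 35·2.144 = 65.9; c'Δl = 31.52; W sinα = 73.7
Slice 5: Δl = 3.1/cos46.8° = 4.529 m; N'_5 = 140·cos46.8° − 5·4.529 = 73.2; c'Δl = 66.57; W sinα = 102.1
Σc'Δl = 187.7 kN/m; ΣN' = 338.5 kN/m; ΣW sinα = 209.4 kN/m
Resisting = 187.7 + 338.5·tan28.0° = 187.7 + 180.0 = 367.7 kN/m
FS = 367.7 / 209.4 = 1.756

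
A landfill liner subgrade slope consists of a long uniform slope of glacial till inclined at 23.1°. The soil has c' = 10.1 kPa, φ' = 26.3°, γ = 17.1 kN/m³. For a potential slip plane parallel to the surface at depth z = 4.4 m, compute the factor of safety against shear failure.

FS = 1.53

For an infinite slope with a slip plane parallel to the surface (no pore pressure): FS = [c' + γz cos²β tanφ'] / [γz sinβ cosβ].
γz = 17.1·4.4 = 75.24 kN/m²
Numerator = 10.1 + 75.24·cos²23.1°·tan26.3° = 10.1 + 75.24·0.8461·0.4942 = 41.562 kPa
Denominator = 75.24·sin23.1°·cos23.1° = 75.24·0.3923·0.9198 = 27.153 kPa
FS = 41.562 / 27.153 = 1.531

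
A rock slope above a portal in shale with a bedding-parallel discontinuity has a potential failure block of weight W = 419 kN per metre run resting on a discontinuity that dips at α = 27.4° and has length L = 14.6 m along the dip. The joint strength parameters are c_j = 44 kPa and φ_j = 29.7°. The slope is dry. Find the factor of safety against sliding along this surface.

Resolving the block weight along and normal to the plane and applying the Mohr–Coulomb strength on the joint:
N' = W cosα = 419·cos27.4° = 372.0 kN/m
Driving force T = W sinα = 419·sin27.4° = 192.8 kN/m
Resisting force R = c_j·L + N'·tanφ_j = 44·14.6 + 372.0·tan29.7° = 642.4 + 212.2 = 854.6 kN/m
FS = R / T = 854.6 / 192.8 = 4.432

FS = 4.43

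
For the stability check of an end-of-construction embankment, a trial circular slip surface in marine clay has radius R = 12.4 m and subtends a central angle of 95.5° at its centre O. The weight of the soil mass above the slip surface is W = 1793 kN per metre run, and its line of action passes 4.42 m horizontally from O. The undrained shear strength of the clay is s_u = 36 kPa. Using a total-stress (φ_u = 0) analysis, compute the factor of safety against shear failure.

FS = 1.16

Taking moments about the centre O, the resisting moment is provided by the undrained shear strength acting along the arc:
Arc length L_a = R·θ = 12.4·(95.5°·π/180) = 12.4·1.6668 = 20.67 m
M_R = s_u·L_a·R = 36·20.67·12.4 = 9226.3 kN·m/m
M_D = W·d = 1793·4.42 = 7925.1 kN·m/m
FS = M_R / M_D = 9226.3 / 7925.1 = 1.164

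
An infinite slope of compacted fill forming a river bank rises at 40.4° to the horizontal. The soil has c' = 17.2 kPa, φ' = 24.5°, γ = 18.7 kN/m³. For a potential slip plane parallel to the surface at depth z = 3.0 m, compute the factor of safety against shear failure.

FS = 1.16

For an infinite slope with a slip plane parallel to the surface (no pore pressure): FS = [c' + γz cos²β tanφ'] / [γz sinβ cosβ].
γz = 18.7·3.0 = 56.10 kN/m²
Numerator = 17.2 + 56.10·cos²40.4°·tan24.5° = 17.2 + 56.10·0.5799·0.4557 = 32.027 kPa
Denominator = 56.10·sin40.4°·cos40.4° = 56.10·0.6481·0.7615 = 27.689 kPa
FS = 32.027 / 27.689 = 1.157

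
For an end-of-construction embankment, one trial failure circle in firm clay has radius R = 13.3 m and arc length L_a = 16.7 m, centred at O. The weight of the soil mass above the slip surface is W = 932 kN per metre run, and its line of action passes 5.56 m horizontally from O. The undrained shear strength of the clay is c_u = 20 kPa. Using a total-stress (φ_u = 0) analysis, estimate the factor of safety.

Taking moments about the centre O, the resisting moment is provided by the undrained shear strength acting along the arc:
M_R = c_u·L_a·R = 20·16.70·13.3 = 4442.2 kN·m/m
M_D = W·d = 932·5.56 = 5181.9 kN·m/m
FS = M_R / M_D = 4442.2 / 5181.9 = 0.857

FS = 0.86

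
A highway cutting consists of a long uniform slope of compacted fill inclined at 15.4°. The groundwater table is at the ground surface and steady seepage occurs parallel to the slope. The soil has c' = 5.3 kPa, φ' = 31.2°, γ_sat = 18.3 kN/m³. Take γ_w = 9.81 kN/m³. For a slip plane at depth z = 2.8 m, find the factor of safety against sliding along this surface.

With seepage parallel to the slope and the water table at the surface, the effective normal stress on the slip plane uses the buoyant unit weight γ' = γ_sat − γ_w while the driving shear stress uses γ_sat:
FS = [c' + γ' z cos²β tanφ'] / [γ_sat z sinβ cosβ]
γ' = 18.3 − 9.81 = 8.49 kN/m³
Numerator = 5.3 + 8.49·2.8·cos²15.4°·tan31.2° = 5.3 + 8.49·2.8·0.9295·0.6056 = 18.682 kPa
Denominator = 18.3·2.8·sin15.4°·cos15.4° = 18.3·2.8·0.2656·0.9641 = 13.119 kPa
FS = 18.682 / 13.119 = 1.424

FS = 1.42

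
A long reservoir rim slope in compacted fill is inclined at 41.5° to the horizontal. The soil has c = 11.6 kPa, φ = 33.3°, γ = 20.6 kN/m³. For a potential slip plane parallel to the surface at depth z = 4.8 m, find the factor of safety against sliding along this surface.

For an infinite slope with a slip plane parallel to the surface (no pore pressure): FS = [c + γz cos²β tanφ] / [γz sinβ cosβ].
γz = 20.6·4.8 = 98.88 kN/m²
Numerator = 11.6 + 98.88·cos²41.5°·tan33.3° = 11.6 + 98.88·0.5609·0.6569 = 48.034 kPa
Denominator = 98.88·sin41.5°·cos41.5° = 98.88·0.6626·0.7490 = 49.071 kPa
FS = 48.034 / 49.071 = 0.979

FS = 0.98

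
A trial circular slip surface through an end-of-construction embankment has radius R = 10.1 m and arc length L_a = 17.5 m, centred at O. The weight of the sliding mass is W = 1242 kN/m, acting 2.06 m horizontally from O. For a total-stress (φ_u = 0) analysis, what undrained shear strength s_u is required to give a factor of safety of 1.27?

FS = s_u·L_a·R / (W·d), so s_u = FS·W·d / (L_a·R).
s_u = 1.27·1242·2.06 / (17.50·10.1) = 3249.3 / 176.75 = 18.38 kPa

s_u = 18.4 kPa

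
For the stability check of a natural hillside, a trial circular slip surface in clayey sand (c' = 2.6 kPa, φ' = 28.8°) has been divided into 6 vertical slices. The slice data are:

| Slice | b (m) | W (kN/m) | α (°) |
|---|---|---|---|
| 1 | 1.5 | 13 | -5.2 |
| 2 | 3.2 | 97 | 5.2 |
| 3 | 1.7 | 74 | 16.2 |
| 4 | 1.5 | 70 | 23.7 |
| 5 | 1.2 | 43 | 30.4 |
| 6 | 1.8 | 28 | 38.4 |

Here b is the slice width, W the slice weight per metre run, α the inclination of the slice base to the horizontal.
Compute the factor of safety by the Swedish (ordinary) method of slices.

Ordinary method of slices: FS = Σ[c'·Δl_i + (W_i cosα_i)·tanφ'] / Σ W_i sinα_i, with Δl_i = b_i / cosα_i.
Slice 1: Δl = 1.5/cos(-5.2°) = 1.506 m; N'_1 = 13·cos(-5.2°) = 12.9; c'Δl = 3.92; W sinα = -1.2
Slice 2: Δl = 3.2/cos5.2° = 3.213 m; N'_2 = 97·cos5.2° = 96.6; c'Δl = 8.35; W sinα = 8.8
Slice 3: Δl = 1.7/cos16.2° = 1.770 m; N'_3 = 74·cos16.2° = 71.1; c'Δl = 4.60; W sinα = 20.6
Slice 4: Δl = 1.5/cos23.7° = 1.638 m; N'_4 = 70·cos23.7° = 64.1; c'Δl = 4.26; W sinα = 28.1
Slice 5: Δl = 1.2/cos30.4° = 1.391 m; N'_5 = 43·cos30.4° = 37.1; c'Δl = 3.62; W sinα = 21.8
Slice 6: Δl = 1.8/cos38.4° = 2.297 m; N'_6 = 28·cos38.4° = 21.9; c'Δl = 5.97; W sinα = 17.4
Σc'Δl = 30.7 kN/m; ΣN' = 303.7 kN/m; ΣW sinα = 95.5 kN/m
Resisting = 30.7 + 303.7·tan28.8° = 30.7 + 167.0 = 197.7 kN/m
FS = 197.7 / 95.5 = 2.069

FS = 2.07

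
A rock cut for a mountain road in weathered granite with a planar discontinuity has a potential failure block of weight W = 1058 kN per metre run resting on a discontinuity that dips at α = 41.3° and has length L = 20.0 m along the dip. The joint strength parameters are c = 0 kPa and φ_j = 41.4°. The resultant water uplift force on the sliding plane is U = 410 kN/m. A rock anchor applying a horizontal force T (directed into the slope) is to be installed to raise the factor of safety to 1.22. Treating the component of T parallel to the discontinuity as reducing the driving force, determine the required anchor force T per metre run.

Resolving forces along and normal to the sliding plane, with the horizontal anchor force T adding T·sinα to the effective normal force and T·cosα acting up the plane against the driving force:
FS = [cL + (W cosα − U + T sinα) tanφ_j] / [W sinα − T cosα]
Without the anchor: N' = 384.8 kN/m, driving T_d = 698.3 kN/m, resisting R = 0·20.0 + 384.8·tan41.4° = 339.3 kN/m, FS = 0.49.
Setting FS = 1.22 and solving for T:
1.22·(698.3 − T cos41.3°) = 339.3 + T sin41.3°·tan41.4°
T·(sin41.3°·tan41.4° + 1.22·cos41.3°) = 1.22·698.3 − 339.3
T·(0.6600·0.8816 + 1.22·0.7513) = 851.9 − 339.3 = 512.6
T·1.4984 = 512.6
T = 342.1 kN/m

T = 342 kN/m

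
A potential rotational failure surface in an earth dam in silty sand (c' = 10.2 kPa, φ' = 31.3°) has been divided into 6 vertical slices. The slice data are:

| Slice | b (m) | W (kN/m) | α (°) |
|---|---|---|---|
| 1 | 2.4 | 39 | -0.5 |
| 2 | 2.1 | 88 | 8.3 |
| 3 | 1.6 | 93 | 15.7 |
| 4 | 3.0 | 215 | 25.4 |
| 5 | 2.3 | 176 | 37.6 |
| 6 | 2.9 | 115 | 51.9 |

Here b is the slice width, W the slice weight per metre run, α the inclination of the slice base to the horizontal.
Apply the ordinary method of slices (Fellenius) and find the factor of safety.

FS = 1.68

Ordinary method of slices: FS = Σ[c'·Δl_i + (W_i cosα_i)·tanφ'] / Σ W_i sinα_i, with Δl_i = b_i / cosα_i.
Slice 1: Δl = 2.4/cos(-0.5°) = 2.400 m; N'_1 = 39·cos(-0.5°) = 39.0; c'Δl = 24.48; W sinα = -0.3
Slice 2: Δl = 2.1/cos8.3° = 2.122 m; N'_2 = 88·cos8.3° = 87.1; c'Δl = 21.65; W sinα = 12.7
Slice 3: Δl = 1.6/cos15.7° = 1.662 m; N'_3 = 93·cos15.7° = 89.5; c'Δl = 16.95; W sinα = 25.2
Slice 4: Δl = 3.0/cos25.4° = 3.321 m; N'_4 = 215·cos25.4° = 194.2; c'Δl = 33.87; W sinα = 92.2
Slice 5: Δl = 2.3/cos37.6° = 2.903 m; N'_5 = 176·cos37.6° = 139.4; c'Δl = 29.61; W sinα = 107.4
Slice 6: Δl = 2.9/cos51.9° = 4.700 m; N'_6 = 115·cos51.9° = 71.0; c'Δl = 47.94; W sinα = 90.5
Σc'Δl = 174.5 kN/m; ΣN' = 620.2 kN/m; ΣW sinα = 327.6 kN/m
Resisting = 174.5 + 620.2·tan31.3° = 174.5 + 377.1 = 551.6 kN/m
FS = 551.6 / 327.6 = 1.684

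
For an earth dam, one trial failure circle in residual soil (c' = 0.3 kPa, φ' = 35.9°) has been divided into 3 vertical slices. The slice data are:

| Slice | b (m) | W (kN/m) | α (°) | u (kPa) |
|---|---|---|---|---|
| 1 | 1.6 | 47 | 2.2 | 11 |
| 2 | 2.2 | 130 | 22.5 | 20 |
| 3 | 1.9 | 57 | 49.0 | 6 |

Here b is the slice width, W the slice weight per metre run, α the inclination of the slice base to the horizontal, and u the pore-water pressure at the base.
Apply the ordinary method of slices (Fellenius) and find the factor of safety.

FS = 0.95

Ordinary method of slices: FS = Σ[c'·Δl_i + (W_i cosα_i − u_i·Δl_i)·tanφ'] / Σ W_i sinα_i, with Δl_i = b_i / cosα_i.
Slice 1: Δl = 1.6/cos2.2° = 1.601 m; N'_1 = 47·cos2.2° − 11·1.601 = 29.4; c'Δl = 0.48; W sinα = 1.8
Slice 2: Δl = 2.2/cos22.5° = 2.381 m; N'_2 = 130·cos22.5° − 20·2.381 = 72.5; c'Δl = 0.71; W sinα = 49.7
Slice 3: Δl = 1.9/cos49.0° = 2.896 m; N'_3 = 57·cos49.0° − 6·2.896 = 20.0; c'Δl = 0.87; W sinα = 43.0
Σc'Δl = 2.1 kN/m; ΣN' = 121.9 kN/m; ΣW sinα = 94.6 kN/m
Resisting = 2.1 + 121.9·tan35.9° = 2.1 + 88.2 = 90.3 kN/m
FS = 90.3 / 94.6 = 0.954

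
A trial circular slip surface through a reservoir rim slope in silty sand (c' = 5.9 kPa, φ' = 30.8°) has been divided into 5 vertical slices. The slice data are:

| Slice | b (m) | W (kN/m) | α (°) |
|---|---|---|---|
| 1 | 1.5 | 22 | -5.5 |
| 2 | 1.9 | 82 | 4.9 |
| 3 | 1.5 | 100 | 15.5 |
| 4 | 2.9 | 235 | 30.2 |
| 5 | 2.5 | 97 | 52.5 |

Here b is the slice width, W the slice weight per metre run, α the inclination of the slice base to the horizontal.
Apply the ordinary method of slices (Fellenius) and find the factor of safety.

FS = 1.54

Ordinary method of slices: FS = Σ[c'·Δl_i + (W_i cosα_i)·tanφ'] / Σ W_i sinα_i, with Δl_i = b_i / cosα_i.
Slice 1: Δl = 1.5/cos(-5.5°) = 1.507 m; N'_1 = 22·cos(-5.5°) = 21.9; c'Δl = 8.89; W sinα = -2.1
Slice 2: Δl = 1.9/cos4.9° = 1.907 m; N'_2 = 82·cos4.9° = 81.7; c'Δl = 11.25; W sinα = 7.0
Slice 3: Δl = 1.5/cos15.5° = 1.557 m; N'_3 = 100·cos15.5° = 96.4; c'Δl = 9.18; W sinα = 26.7
Slice 4: Δl = 2.9/cos30.2° = 3.355 m; N'_4 = 235·cos30.2° = 203.1; c'Δl = 19.80; W sinα = 118.2
Slice 5: Δl = 2.5/cos52.5° = 4.107 m; N'_5 = 97·cos52.5° = 59.0; c'Δl = 24.23; W sinα = 77.0
Σc'Δl = 73.4 kN/m; ΣN' = 462.1 kN/m; ΣW sinα = 226.8 kN/m
Resisting = 73.4 + 462.1·tan30.8° = 73.4 + 275.5 = 348.8 kN/m
FS = 348.8 / 226.8 = 1.538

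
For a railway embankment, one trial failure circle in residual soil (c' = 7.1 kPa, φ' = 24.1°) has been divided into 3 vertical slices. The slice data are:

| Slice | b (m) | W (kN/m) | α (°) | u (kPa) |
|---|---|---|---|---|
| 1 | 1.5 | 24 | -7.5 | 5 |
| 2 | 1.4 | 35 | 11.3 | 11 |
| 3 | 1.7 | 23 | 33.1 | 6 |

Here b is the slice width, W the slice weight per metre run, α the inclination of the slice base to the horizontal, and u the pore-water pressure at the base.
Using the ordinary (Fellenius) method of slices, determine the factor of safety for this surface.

FS = 3.32

Ordinary method of slices: FS = Σ[c'·Δl_i + (W_i cosα_i − u_i·Δl_i)·tanφ'] / Σ W_i sinα_i, with Δl_i = b_i / cosα_i.
Slice 1: Δl = 1.5/cos(-7.5°) = 1.513 m; N'_1 = 24·cos(-7.5°) − 5·1.513 = 16.2; c'Δl = 10.74; W sinα = -3.1
Slice 2: Δl = 1.4/cos11.3° = 1.428 m; N'_2 = 35·cos11.3° − 11·1.428 = 18.6; c'Δl = 10.14; W sinα = 6.9
Slice 3: Δl = 1.7/cos33.1° = 2.029 m; N'_3 = 23·cos33.1° − 6·2.029 = 7.1; c'Δl = 14.41; W sinα = 12.6
Σc'Δl = 35.3 kN/m; ΣN' = 41.9 kN/m; ΣW sinα = 16.3 kN/m
Resisting = 35.3 + 41.9·tan24.1° = 35.3 + 18.8 = 54.0 kN/m
FS = 54.0 / 16.3 = 3.319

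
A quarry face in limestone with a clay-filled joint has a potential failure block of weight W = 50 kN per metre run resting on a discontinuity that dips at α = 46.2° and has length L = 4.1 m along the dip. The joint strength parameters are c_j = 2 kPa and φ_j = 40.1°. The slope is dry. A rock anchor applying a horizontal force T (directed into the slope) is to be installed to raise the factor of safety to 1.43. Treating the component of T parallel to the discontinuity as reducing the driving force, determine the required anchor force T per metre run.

T = 9 kN/m

Resolving forces along and normal to the sliding plane, with the horizontal anchor force T adding T·sinα to the effective normal force and T·cosα acting up the plane against the driving force:
FS = [c_jL + (W cosα + T sinα) tanφ_j] / [W sinα − T cosα]
Without the anchor: N' = 34.6 kN/m, driving T_d = 36.1 kN/m, resisting R = 2·4.1 + 34.6·tan40.1° = 37.3 kN/m, FS = 1.03.
Setting FS = 1.43 and solving for T:
1.43·(36.1 − T cos46.2°) = 37.3 + T sin46.2°·tan40.1°
T·(sin46.2°·tan40.1° + 1.43·cos46.2°) = 1.43·36.1 − 37.3
T·(0.7218·0.8421 + 1.43·0.6921) = 51.6 − 37.3 = 14.3
T·1.5975 = 14.3
T = 8.9 kN/m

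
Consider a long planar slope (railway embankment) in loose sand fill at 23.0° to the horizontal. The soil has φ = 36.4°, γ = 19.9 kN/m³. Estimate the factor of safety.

For a dry cohesionless infinite slope the factor of safety is FS = tanφ / tanβ.
FS = tan36.4° / tan23.0° = 0.7373 / 0.4245 = 1.737

FS = 1.74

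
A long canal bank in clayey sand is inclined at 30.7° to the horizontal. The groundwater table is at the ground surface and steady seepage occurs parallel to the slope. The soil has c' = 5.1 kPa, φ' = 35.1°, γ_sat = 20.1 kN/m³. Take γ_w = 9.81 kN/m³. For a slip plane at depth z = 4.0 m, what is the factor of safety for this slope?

With seepage parallel to the slope and the water table at the surface, the effective normal stress on the slip plane uses the buoyant unit weight γ' = γ_sat − γ_w while the driving shear stress uses γ_sat:
FS = [c' + γ' z cos²β tanφ'] / [γ_sat z sinβ cosβ]
γ' = 20.1 − 9.81 = 10.29 kN/m³
Numerator = 5.1 + 10.29·4.0·cos²30.7°·tan35.1° = 5.1 + 10.29·4.0·0.7393·0.7028 = 26.488 kPa
Denominator = 20.1·4.0·sin30.7°·cos30.7° = 20.1·4.0·0.5105·0.8599 = 35.295 kPa
FS = 26.488 / 35.295 = 0.750

FS = 0.75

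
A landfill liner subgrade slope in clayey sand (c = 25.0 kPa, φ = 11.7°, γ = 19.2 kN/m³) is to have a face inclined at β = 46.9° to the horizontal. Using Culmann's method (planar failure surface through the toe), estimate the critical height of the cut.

Culmann's analysis gives the critical failure plane at α_cr = (β + φ)/2 = (46.9 + 11.7)/2 = 29.3°, and the critical height
H_c = (4c/γ) · sinβ cosφ / [1 − cos(β − φ)]
    = (4·25.0/19.2) · sin46.9°·cos11.7° / [1 − cos(35.2°)]
    = 5.208 · 0.7302·0.9792 / [1 − 0.8171]
    = 5.208 · 0.7150 / 0.1829
    = 20.37 m

H_c = 20.37 m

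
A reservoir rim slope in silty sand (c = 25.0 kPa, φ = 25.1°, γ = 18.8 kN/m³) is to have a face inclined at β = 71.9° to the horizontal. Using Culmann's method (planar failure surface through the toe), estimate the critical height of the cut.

H_c = 14.51 m

Culmann's analysis gives the critical failure plane at α_cr = (β + φ)/2 = (71.9 + 25.1)/2 = 48.5°, and the critical height
H_c = (4c/γ) · sinβ cosφ / [1 − cos(β − φ)]
    = (4·25.0/18.8) · sin71.9°·cos25.1° / [1 − cos(46.8°)]
    = 5.319 · 0.9505·0.9056 / [1 − 0.6845]
    = 5.319 · 0.8608 / 0.3155
    = 14.51 m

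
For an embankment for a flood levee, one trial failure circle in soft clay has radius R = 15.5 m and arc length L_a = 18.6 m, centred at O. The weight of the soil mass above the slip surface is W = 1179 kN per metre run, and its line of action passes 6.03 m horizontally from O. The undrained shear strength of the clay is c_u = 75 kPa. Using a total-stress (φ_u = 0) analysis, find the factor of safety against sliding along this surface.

FS = 3.04

Taking moments about the centre O, the resisting moment is provided by the undrained shear strength acting along the arc:
M_R = c_u·L_a·R = 75·18.60·15.5 = 21622.5 kN·m/m
M_D = W·d = 1179·6.03 = 7109.4 kN·m/m
FS = M_R / M_D = 21622.5 / 7109.4 = 3.041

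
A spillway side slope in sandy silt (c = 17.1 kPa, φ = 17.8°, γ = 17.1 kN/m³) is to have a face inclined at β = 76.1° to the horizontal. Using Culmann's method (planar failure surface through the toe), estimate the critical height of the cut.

H_c = 7.79 m

Culmann's analysis gives the critical failure plane at α_cr = (β + φ)/2 = (76.1 + 17.8)/2 = 46.9°, and the critical height
H_c = (4c/γ) · sinβ cosφ / [1 − cos(β − φ)]
    = (4·17.1/17.1) · sin76.1°·cos17.8° / [1 − cos(58.3°)]
    = 4.000 · 0.9707·0.9521 / [1 − 0.5255]
    = 4.000 · 0.9242 / 0.4745
    = 7.79 m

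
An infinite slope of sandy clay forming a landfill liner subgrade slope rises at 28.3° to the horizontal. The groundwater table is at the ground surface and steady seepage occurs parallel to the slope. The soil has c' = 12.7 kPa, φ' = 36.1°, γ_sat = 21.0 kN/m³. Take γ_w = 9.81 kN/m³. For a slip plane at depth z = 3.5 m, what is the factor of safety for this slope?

FS = 1.14

With seepage parallel to the slope and the water table at the surface, the effective normal stress on the slip plane uses the buoyant unit weight γ' = γ_sat − γ_w while the driving shear stress uses γ_sat:
FS = [c' + γ' z cos²β tanφ'] / [γ_sat z sinβ cosβ]
γ' = 21.0 − 9.81 = 11.19 kN/m³
Numerator = 12.7 + 11.19·3.5·cos²28.3°·tan36.1° = 12.7 + 11.19·3.5·0.7752·0.7292 = 34.841 kPa
Denominator = 21.0·3.5·sin28.3°·cos28.3° = 21.0·3.5·0.4741·0.8805 = 30.681 kPa
FS = 34.841 / 30.681 = 1.136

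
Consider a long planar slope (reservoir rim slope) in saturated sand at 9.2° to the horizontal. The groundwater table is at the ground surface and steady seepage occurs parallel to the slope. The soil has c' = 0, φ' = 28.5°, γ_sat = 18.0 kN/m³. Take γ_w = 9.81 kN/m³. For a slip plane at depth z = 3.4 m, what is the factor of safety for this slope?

With seepage parallel to the slope and the water table at the surface, the effective normal stress on the slip plane uses the buoyant unit weight γ' = γ_sat − γ_w while the driving shear stress uses γ_sat:
FS = [c' + γ' z cos²β tanφ'] / [γ_sat z sinβ cosβ]
(For c' = 0 this reduces to FS = (γ'/γ_sat)·tanφ'/tanβ.)
γ' = 18.0 − 9.81 = 8.19 kN/m³
Numerator = 0.0 + 8.19·3.4·cos²9.2°·tan28.5° = 0.0 + 8.19·3.4·0.9744·0.5430 = 14.733 kPa
Denominator = 18.0·3.4·sin9.2°·cos9.2° = 18.0·3.4·0.1599·0.9871 = 9.659 kPa
FS = 14.733 / 9.659 = 1.525

FS = 1.53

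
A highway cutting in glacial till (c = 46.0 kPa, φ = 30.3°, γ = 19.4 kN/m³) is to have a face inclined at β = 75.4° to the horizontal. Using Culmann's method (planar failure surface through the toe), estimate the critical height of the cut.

Culmann's analysis gives the critical failure plane at α_cr = (β + φ)/2 = (75.4 + 30.3)/2 = 52.9°, and the critical height
H_c = (4c/γ) · sinβ cosφ / [1 − cos(β − φ)]
    = (4·46.0/19.4) · sin75.4°·cos30.3° / [1 − cos(45.1°)]
    = 9.485 · 0.9677·0.8634 / [1 − 0.7059]
    = 9.485 · 0.8355 / 0.2941
    = 26.94 m

H_c = 26.94 m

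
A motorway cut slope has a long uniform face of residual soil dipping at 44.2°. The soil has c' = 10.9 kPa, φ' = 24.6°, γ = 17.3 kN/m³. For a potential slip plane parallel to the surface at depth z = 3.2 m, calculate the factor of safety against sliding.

FS = 0.86

For an infinite slope with a slip plane parallel to the surface (no pore pressure): FS = [c' + γz cos²β tanφ'] / [γz sinβ cosβ].
γz = 17.3·3.2 = 55.36 kN/m²
Numerator = 10.9 + 55.36·cos²44.2°·tan24.6° = 10.9 + 55.36·0.5140·0.4578 = 23.927 kPa
Denominator = 55.36·sin44.2°·cos44.2° = 55.36·0.6972·0.7169 = 27.669 kPa
FS = 23.927 / 27.669 = 0.865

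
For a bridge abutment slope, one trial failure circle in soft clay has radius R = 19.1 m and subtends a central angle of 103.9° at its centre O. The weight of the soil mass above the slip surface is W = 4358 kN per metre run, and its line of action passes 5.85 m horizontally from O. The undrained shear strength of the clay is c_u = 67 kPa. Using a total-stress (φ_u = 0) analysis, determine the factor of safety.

Taking moments about the centre O, the resisting moment is provided by the undrained shear strength acting along the arc:
Arc length L_a = R·θ = 19.1·(103.9°·π/180) = 19.1·1.8134 = 34.64 m
M_R = c_u·L_a·R = 67·34.64·19.1 = 44323.5 kN·m/m
M_D = W·d = 4358·5.85 = 25494.3 kN·m/m
FS = M_R / M_D = 44323.5 / 25494.3 = 1.739

FS = 1.74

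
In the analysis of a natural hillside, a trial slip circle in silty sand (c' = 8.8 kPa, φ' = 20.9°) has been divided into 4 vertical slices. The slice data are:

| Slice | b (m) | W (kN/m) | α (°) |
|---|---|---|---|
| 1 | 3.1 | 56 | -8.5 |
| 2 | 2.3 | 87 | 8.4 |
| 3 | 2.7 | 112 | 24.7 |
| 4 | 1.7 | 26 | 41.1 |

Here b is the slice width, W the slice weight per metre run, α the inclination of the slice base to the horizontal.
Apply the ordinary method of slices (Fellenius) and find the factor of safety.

FS = 2.85

Ordinary method of slices: FS = Σ[c'·Δl_i + (W_i cosα_i)·tanφ'] / Σ W_i sinα_i, with Δl_i = b_i / cosα_i.
Slice 1: Δl = 3.1/cos(-8.5°) = 3.134 m; N'_1 = 56·cos(-8.5°) = 55.4; c'Δl = 27.58; W sinα = -8.3
Slice 2: Δl = 2.3/cos8.4° = 2.325 m; N'_2 = 87·cos8.4° = 86.1; c'Δl = 20.46; W sinα = 12.7
Slice 3: Δl = 2.7/cos24.7° = 2.972 m; N'_3 = 112·cos24.7° = 101.8; c'Δl = 26.15; W sinα = 46.8
Slice 4: Δl = 1.7/cos41.1° = 2.256 m; N'_4 = 26·cos41.1° = 19.6; c'Δl = 19.85; W sinα = 17.1
Σc'Δl = 94.0 kN/m; ΣN' = 262.8 kN/m; ΣW sinα = 68.3 kN/m
Resisting = 94.0 + 262.8·tan20.9° = 94.0 + 100.4 = 194.4 kN/m
FS = 194.4 / 68.3 = 2.845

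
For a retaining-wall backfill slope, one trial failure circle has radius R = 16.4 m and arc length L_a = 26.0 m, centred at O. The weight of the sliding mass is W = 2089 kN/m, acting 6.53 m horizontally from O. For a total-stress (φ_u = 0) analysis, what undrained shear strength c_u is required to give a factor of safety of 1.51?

c_u = 48.3 kPa

FS = c_u·L_a·R / (W·d), so c_u = FS·W·d / (L_a·R).
c_u = 1.51·2089·6.53 / (26.00·16.4) = 20598.2 / 426.40 = 48.31 kPa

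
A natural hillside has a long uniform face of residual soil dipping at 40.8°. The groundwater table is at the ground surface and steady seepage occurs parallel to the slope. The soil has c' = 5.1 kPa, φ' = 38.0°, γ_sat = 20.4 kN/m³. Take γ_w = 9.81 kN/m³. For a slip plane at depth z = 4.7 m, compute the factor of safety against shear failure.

FS = 0.58

With seepage parallel to the slope and the water table at the surface, the effective normal stress on the slip plane uses the buoyant unit weight γ' = γ_sat − γ_w while the driving shear stress uses γ_sat:
FS = [c' + γ' z cos²β tanφ'] / [γ_sat z sinβ cosβ]
γ' = 20.4 − 9.81 = 10.59 kN/m³
Numerator = 5.1 + 10.59·4.7·cos²40.8°·tan38.0° = 5.1 + 10.59·4.7·0.5730·0.7813 = 27.384 kPa
Denominator = 20.4·4.7·sin40.8°·cos40.8° = 20.4·4.7·0.6534·0.7570 = 47.426 kPa
FS = 27.384 / 47.426 = 0.577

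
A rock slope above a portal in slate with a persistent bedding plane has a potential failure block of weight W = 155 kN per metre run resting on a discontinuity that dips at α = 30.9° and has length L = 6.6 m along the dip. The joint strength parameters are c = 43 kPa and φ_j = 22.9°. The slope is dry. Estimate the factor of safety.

FS = 4.27

Resolving the block weight along and normal to the plane and applying the Mohr–Coulomb strength on the joint:
N' = W cosα = 155·cos30.9° = 133.0 kN/m
Driving force T = W sinα = 155·sin30.9° = 79.6 kN/m
Resisting force R = c·L + N'·tanφ_j = 43·6.6 + 133.0·tan22.9° = 283.8 + 56.2 = 340.0 kN/m
FS = R / T = 340.0 / 79.6 = 4.271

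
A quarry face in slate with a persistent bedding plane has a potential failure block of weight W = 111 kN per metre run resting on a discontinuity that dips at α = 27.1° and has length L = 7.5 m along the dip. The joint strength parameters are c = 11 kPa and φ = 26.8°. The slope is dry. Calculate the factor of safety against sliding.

Resolving the block weight along and normal to the plane and applying the Mohr–Coulomb strength on the joint:
N' = W cosα = 111·cos27.1° = 98.8 kN/m
Driving force T = W sinα = 111·sin27.1° = 50.6 kN/m
Resisting force R = c·L + N'·tanφ = 11·7.5 + 98.8·tan26.8° = 82.5 + 49.9 = 132.4 kN/m
FS = R / T = 132.4 / 50.6 = 2.619

FS = 2.62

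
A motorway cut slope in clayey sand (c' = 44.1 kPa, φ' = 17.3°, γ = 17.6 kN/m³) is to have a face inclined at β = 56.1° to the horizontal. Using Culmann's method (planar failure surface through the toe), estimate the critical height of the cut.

Culmann's analysis gives the critical failure plane at α_cr = (β + φ')/2 = (56.1 + 17.3)/2 = 36.7°, and the critical height
H_c = (4c'/γ) · sinβ cosφ' / [1 − cos(β − φ')]
    = (4·44.1/17.6) · sin56.1°·cos17.3° / [1 − cos(38.8°)]
    = 10.023 · 0.8300·0.9548 / [1 − 0.7793]
    = 10.023 · 0.7925 / 0.2207
    = 35.99 m

H_c = 35.99 m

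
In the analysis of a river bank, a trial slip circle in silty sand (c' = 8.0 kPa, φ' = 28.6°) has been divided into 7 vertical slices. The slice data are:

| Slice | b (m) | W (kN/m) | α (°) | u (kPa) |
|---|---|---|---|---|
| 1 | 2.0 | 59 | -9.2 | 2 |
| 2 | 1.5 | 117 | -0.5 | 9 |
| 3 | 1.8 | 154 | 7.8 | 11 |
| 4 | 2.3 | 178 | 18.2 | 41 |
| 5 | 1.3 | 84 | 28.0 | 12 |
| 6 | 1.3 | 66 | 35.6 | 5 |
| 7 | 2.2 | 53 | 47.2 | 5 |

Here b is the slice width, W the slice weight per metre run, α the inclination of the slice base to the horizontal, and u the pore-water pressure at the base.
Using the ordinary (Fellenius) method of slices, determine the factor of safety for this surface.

FS = 2.05

Ordinary method of slices: FS = Σ[c'·Δl_i + (W_i cosα_i − u_i·Δl_i)·tanφ'] / Σ W_i sinα_i, with Δl_i = b_i / cosα_i.
Slice 1: Δl = 2.0/cos(-9.2°) = 2.026 m; N'_1 = 59·cos(-9.2°) − 2·2.026 = 54.2; c'Δl = 16.21; W sinα = -9.4
Slice 2: Δl = 1.5/cos(-0.5°) = 1.500 m; N'_2 = 117·cos(-0.5°) − 9·1.500 = 103.5; c'Δl = 12.00; W sinα = -1.0
Slice 3: Δl = 1.8/cos7.8° = 1.817 m; N'_3 = 154·cos7.8° − 11·1.817 = 132.6; c'Δl = 14.53; W sinα = 20.9
Slice 4: Δl = 2.3/cos18.2° = 2.421 m; N'_4 = 178·cos18.2° − 41·2.421 = 69.8; c'Δl = 19.37; W sinα = 55.6
Slice 5: Δl = 1.3/cos28.0° = 1.472 m; N'_5 = 84·cos28.0° − 12·1.472 = 56.5; c'Δl = 11.78; W sinα = 39.4
Slice 6: Δl = 1.3/cos35.6° = 1.599 m; N'_6 = 66·cos35.6° − 5·1.599 = 45.7; c'Δl = 12.79; W sinα = 38.4
Slice 7: Δl = 2.2/cos47.2° = 3.238 m; N'_7 = 53·cos47.2° − 5·3.238 = 19.8; c'Δl = 25.90; W sinα = 38.9
Σc'Δl = 112.6 kN/m; ΣN' = 482.1 kN/m; ΣW sinα = 182.8 kN/m
Resisting = 112.6 + 482.1·tan28.6° = 112.6 + 262.8 = 375.4 kN/m
FS = 375.4 / 182.8 = 2.054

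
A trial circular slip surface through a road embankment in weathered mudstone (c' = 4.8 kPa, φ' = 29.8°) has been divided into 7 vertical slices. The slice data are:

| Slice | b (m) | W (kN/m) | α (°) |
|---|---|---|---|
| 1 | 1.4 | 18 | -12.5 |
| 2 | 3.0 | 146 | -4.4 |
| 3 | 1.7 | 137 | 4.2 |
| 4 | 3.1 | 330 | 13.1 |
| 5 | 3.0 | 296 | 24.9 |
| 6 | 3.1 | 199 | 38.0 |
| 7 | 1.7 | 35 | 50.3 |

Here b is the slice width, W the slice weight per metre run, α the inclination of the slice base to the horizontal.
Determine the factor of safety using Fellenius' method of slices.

Ordinary method of slices: FS = Σ[c'·Δl_i + (W_i cosα_i)·tanφ'] / Σ W_i sinα_i, with Δl_i = b_i / cosα_i.
Slice 1: Δl = 1.4/cos(-12.5°) = 1.434 m; N'_1 = 18·cos(-12.5°) = 17.6; c'Δl = 6.88; W sinα = -3.9
Slice 2: Δl = 3.0/cos(-4.4°) = 3.009 m; N'_2 = 146·cos(-4.4°) = 145.6; c'Δl = 14.44; W sinα = -11.2
Slice 3: Δl = 1.7/cos4.2° = 1.705 m; N'_3 = 137·cos4.2° = 136.6; c'Δl = 8.18; W sinα = 10.0
Slice 4: Δl = 3.1/cos13.1° = 3.183 m; N'_4 = 330·cos13.1° = 321.4; c'Δl = 15.28; W sinα = 74.8
Slice 5: Δl = 3.0/cos24.9° = 3.307 m; N'_5 = 296·cos24.9° = 268.5; c'Δl = 15.88; W sinα = 124.6
Slice 6: Δl = 3.1/cos38.0° = 3.934 m; N'_6 = 199·cos38.0° = 156.8; c'Δl = 18.88; W sinα = 122.5
Slice 7: Δl = 1.7/cos50.3° = 2.661 m; N'_7 = 35·cos50.3° = 22.4; c'Δl = 12.77; W sinα = 26.9
Σc'Δl = 92.3 kN/m; ΣN' = 1068.8 kN/m; ΣW sinα = 343.8 kN/m
Resisting = 92.3 + 1068.8·tan29.8° = 92.3 + 612.1 = 704.5 kN/m
FS = 704.5 / 343.8 = 2.049

FS = 2.05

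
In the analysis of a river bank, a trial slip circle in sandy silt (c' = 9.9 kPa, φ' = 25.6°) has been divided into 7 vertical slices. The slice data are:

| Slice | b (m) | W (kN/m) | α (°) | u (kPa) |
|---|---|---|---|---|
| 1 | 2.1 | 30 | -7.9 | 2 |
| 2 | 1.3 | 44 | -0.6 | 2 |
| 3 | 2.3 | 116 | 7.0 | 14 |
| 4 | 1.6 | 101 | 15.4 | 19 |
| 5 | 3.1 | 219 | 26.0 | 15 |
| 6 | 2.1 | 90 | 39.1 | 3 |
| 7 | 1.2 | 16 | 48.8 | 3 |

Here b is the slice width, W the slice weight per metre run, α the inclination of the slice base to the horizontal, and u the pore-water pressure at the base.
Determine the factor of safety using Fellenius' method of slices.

Ordinary method of slices: FS = Σ[c'·Δl_i + (W_i cosα_i − u_i·Δl_i)·tanφ'] / Σ W_i sinα_i, with Δl_i = b_i / cosα_i.
Slice 1: Δl = 2.1/cos(-7.9°) = 2.120 m; N'_1 = 30·cos(-7.9°) − 2·2.120 = 25.5; c'Δl = 20.99; W sinα = -4.1
Slice 2: Δl = 1.3/cos(-0.6°) = 1.300 m; N'_2 = 44·cos(-0.6°) − 2·1.300 = 41.4; c'Δl = 12.87; W sinα = -0.5
Slice 3: Δl = 2.3/cos7.0° = 2.317 m; N'_3 = 116·cos7.0° − 14·2.317 = 82.7; c'Δl = 22.94; W sinα = 14.1
Slice 4: Δl = 1.6/cos15.4° = 1.660 m; N'_4 = 101·cos15.4° − 19·1.660 = 65.8; c'Δl = 16.43; W sinα = 26.8
Slice 5: Δl = 3.1/cos26.0° = 3.449 m; N'_5 = 219·cos26.0° − 15·3.449 = 145.1; c'Δl = 34.15; W sinα = 96.0
Slice 6: Δl = 2.1/cos39.1° = 2.706 m; N'_6 = 90·cos39.1° − 3·2.706 = 61.7; c'Δl = 26.79; W sinα = 56.8
Slice 7: Δl = 1.2/cos48.8° = 1.822 m; N'_7 = 16·cos48.8° − 3·1.822 = 5.1; c'Δl = 18.04; W sinα = 12.0
Σc'Δl = 152.2 kN/m; ΣN' = 427.3 kN/m; ΣW sinα = 201.2 kN/m
Resisting = 152.2 + 427.3·tan25.6° = 152.2 + 204.7 = 356.9 kN/m
FS = 356.9 / 201.2 = 1.774

FS = 1.77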